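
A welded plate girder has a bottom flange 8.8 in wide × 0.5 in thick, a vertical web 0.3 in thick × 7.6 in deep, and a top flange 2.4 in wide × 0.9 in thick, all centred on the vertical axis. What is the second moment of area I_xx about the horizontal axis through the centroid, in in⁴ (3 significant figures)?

Treat the section as a set of non-overlapping primitives; coordinates are from the bounding-box lower-left.
Bottom plate: 8.8 × 0.5, A = 4.4 in², y = 0.25 in, Ī = 0.091667 in⁴.
Web plate: 0.3 × 7.6, A = 2.28 in², y = 4.3 in, Ī = 10.974 in⁴.
Top plate: 2.4 × 0.9, A = 2.16 in², y = 8.55 in, Ī = 0.1458 in⁴.
Centroid: ȳ = ΣA·y / ΣA = 3.3226 in.
Transfer each piece to the horizontal axis through the centroid using Ī + A·d² with d = y − 3.3226:
  bottom plate: d = -3.0726 in → contributes +41.632 in⁴
  web plate: d = 0.97738 in → contributes +13.152 in⁴
  top plate: d = 5.2274 in → contributes +59.169 in⁴
Total I = 113.95 in⁴.

I_xx ≈ 114 in⁴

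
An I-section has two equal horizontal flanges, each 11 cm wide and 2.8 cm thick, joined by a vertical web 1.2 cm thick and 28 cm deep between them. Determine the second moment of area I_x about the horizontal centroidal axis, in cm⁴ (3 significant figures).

I_x ≈ 1.68 × 10⁴ cm⁴

Decompose the section into non-overlapping parts with the origin at the bottom-left of its bounding rectangle.
Bottom flange: 11 × 2.8, A = 30.8 cm², y = 1.4 cm, Ī = 20.123 cm⁴.
Web: 1.2 × 28, A = 33.6 cm², y = 16.8 cm, Ī = 2195.2 cm⁴.
Top flange: 11 × 2.8, A = 30.8 cm², y = 32.2 cm, Ī = 20.123 cm⁴.
By symmetry the centroid is at mid-height, ȳ = 16.8 cm.
Transfer each piece to the horizontal centroidal axis using Ī + A·d² with d = y − 16.8:
  bottom flange: d = -15.4 cm → contributes +7324.7 cm⁴
  web: d = 0 cm → contributes +2195.2 cm⁴
  top flange: d = 15.4 cm → contributes +7324.7 cm⁴
Total I = 16 845 cm⁴.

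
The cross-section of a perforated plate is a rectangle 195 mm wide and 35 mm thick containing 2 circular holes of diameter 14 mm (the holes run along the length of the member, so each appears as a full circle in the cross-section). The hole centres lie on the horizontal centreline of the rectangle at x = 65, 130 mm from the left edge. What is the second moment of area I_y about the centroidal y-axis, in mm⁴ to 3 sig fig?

Treat the section as a set of non-overlapping primitives; coordinates are from the bounding-box lower-left.
Plate: 195 × 35, A = 6 825 mm², x = 97.5 mm, Ī = 21 626 719 mm⁴.
Hole 1 (subtracted): ⌀14, A = 153.94 mm², x = 65 mm, Ī = 1885.7 mm⁴.
Hole 2 (subtracted): ⌀14, A = 153.94 mm², x = 130 mm, Ī = 1885.7 mm⁴.
By symmetry the centroid is at mid-width, x̄ = 97.5 mm.
Transfer each piece to the centroidal y-axis using Ī + A·d² with d = x − 97.5:
  plate: d = 0 mm → contributes +21 626 719 mm⁴
  hole 1: d = -32.5 mm → contributes −164 483 mm⁴
  hole 2: d = 32.5 mm → contributes −164 483 mm⁴
Total I = 21 297 753 mm⁴.

I_y ≈ 2.13 × 10⁷ mm⁴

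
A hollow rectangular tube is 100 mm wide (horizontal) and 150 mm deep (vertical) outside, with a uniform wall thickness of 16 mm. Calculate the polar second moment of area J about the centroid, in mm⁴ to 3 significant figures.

Decompose the section into non-overlapping parts with the origin at the bottom-left of its bounding rectangle.
Outer rectangle: 100 × 150, A = 15 000 mm², y = 75 mm, Ī = 28 125 000 mm⁴.
Inner void (subtracted): 68 × 118, A = 8 024 mm², y = 75 mm, Ī = 9 310 515 mm⁴.
By symmetry the centroid is at mid-height, ȳ = 75 mm.
All pieces are centred on the centroidal x-axis, so I = ΣĪ (holes subtracted) = 18 814 485 mm⁴.
Repeating about the centroidal y-axis gives I_y = 9 408 085 mm⁴.
Polar second moment: J = I_x + I_y = 28 222 571 mm⁴.

J ≈ 2.82 × 10⁷ mm⁴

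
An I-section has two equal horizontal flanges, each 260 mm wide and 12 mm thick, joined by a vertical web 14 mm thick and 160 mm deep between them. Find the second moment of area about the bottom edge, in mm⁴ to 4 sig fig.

I_base ≈ 1.228 × 10⁸ mm⁴

Split into non-overlapping primitives; take the origin at the lower-left of the bounding box.
Bottom flange: 260 × 12, A = 3 120 mm², y = 6 mm, Ī = 37 440 mm⁴.
Web: 14 × 160, A = 2 240 mm², y = 92 mm, Ī = 4 778 667 mm⁴.
Top flange: 260 × 12, A = 3 120 mm², y = 178 mm, Ī = 37 440 mm⁴.
Transfer each piece to the base of the section using Ī + A·d² with d = y − 0:
  bottom flange: d = 6 mm → contributes +149 760 mm⁴
  web: d = 92 mm → contributes +23 738 027 mm⁴
  top flange: d = 178 mm → contributes +98 891 520 mm⁴
Total I = 122 779 307 mm⁴.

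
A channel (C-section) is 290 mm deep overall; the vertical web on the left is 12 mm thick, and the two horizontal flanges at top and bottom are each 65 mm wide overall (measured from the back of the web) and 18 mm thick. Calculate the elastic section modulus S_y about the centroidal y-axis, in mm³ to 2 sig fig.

S_y ≈ 3.8 × 10⁴ mm³

Split into non-overlapping primitives; take the origin at the lower-left of the bounding box.
Web: 12 × 290, A = 3 480 mm², x = 6 mm, Ī = 41 760 mm⁴.
Top flange (beyond web): 53 × 18, A = 954 mm², x = 38.5 mm, Ī = 223 316 mm⁴.
Bottom flange (beyond web): 53 × 18, A = 954 mm², x = 38.5 mm, Ī = 223 316 mm⁴.
Centroid: x̄ = ΣA·x / ΣA = 17.51 mm.
Transfer each piece to the centroidal y-axis using Ī + A·d² with d = x − 17.51:
  web: d = -11.51 mm → contributes +502 703 mm⁴
  top flange (beyond web): d = 20.99 mm → contributes +643 673 mm⁴
  bottom flange (beyond web): d = 20.99 mm → contributes +643 673 mm⁴
Total I = 1 790 049 mm⁴.
Extreme fibre distance c = 47.49 mm; S = I/c = 37 692 mm³.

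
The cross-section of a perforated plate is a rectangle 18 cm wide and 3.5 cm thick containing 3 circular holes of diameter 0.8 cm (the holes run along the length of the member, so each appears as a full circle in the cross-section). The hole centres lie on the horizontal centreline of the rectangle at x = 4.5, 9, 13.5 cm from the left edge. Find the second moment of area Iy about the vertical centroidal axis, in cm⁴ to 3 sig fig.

Iy ≈ 1680 cm⁴

Treat the section as a set of non-overlapping primitives; coordinates are from the bounding-box lower-left.
Plate: 18 × 3.5, A = 63 cm², x = 9 cm, Ī = 1 701 cm⁴.
Hole 1 (subtracted): ⌀0.8, A = 0.50265 cm², x = 4.5 cm, Ī = 0.020106 cm⁴.
Hole 2 (subtracted): ⌀0.8, A = 0.50265 cm², x = 9 cm, Ī = 0.020106 cm⁴.
Hole 3 (subtracted): ⌀0.8, A = 0.50265 cm², x = 13.5 cm, Ī = 0.020106 cm⁴.
By symmetry the centroid is at mid-width, x̄ = 9 cm.
Transfer each piece to the vertical centroidal axis using Ī + A·d² with d = x − 9:
  plate: d = 0 cm → contributes +1 701 cm⁴
  hole 1: d = -4.5 cm → contributes −10.199 cm⁴
  hole 2: d = 0 cm → contributes −0.020106 cm⁴
  hole 3: d = 4.5 cm → contributes −10.199 cm⁴
Total I = 1680.6 cm⁴.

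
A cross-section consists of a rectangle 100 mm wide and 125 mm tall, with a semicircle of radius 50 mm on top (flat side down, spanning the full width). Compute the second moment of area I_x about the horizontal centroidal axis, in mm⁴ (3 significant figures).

I_x ≈ 3.79 × 10⁷ mm⁴

Decompose the section into non-overlapping parts with the origin at the bottom-left of its bounding rectangle.
Rectangular body: 100 × 125, A = 12 500 mm², y = 62.5 mm, Ī = 16 276 042 mm⁴.
Semicircular cap: semicircle r = 50, A = 3 927 mm², y = 146.22 mm, Ī = 685 981 mm⁴.
Centroid: ȳ = ΣA·y / ΣA = 82.514 mm.
Transfer each piece to the horizontal centroidal axis using Ī + A·d² with d = y − 82.514:
  rectangular body: d = -20.014 mm → contributes +21 283 058 mm⁴
  semicircular cap: d = 63.707 mm → contributes +16 623 810 mm⁴
Total I = 37 906 868 mm⁴.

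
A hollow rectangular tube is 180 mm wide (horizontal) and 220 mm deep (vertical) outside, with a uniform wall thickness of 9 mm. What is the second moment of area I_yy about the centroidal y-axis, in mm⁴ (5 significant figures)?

I_yy ≈ 3.5353 × 10⁷ mm⁴

Split into non-overlapping primitives; take the origin at the lower-left of the bounding box.
Outer rectangle: 180 × 220, A = 39 600 mm², x = 90 mm, Ī = 106 920 000 mm⁴.
Inner void (subtracted): 162 × 202, A = 32 724 mm², x = 90 mm, Ī = 71 567 388 mm⁴.
By symmetry the centroid is at mid-width, x̄ = 90 mm.
All pieces are centred on the centroidal y-axis, so I = ΣĪ (holes subtracted) = 35 352 612 mm⁴.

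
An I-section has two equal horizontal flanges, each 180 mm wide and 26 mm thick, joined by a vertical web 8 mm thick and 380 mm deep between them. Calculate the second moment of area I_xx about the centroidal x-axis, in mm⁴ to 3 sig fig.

Split into non-overlapping primitives; take the origin at the lower-left of the bounding box.
Bottom flange: 180 × 26, A = 4 680 mm², y = 13 mm, Ī = 263 640 mm⁴.
Web: 8 × 380, A = 3 040 mm², y = 216 mm, Ī = 36 581 333 mm⁴.
Top flange: 180 × 26, A = 4 680 mm², y = 419 mm, Ī = 263 640 mm⁴.
By symmetry the centroid is at mid-height, ȳ = 216 mm.
Transfer each piece to the centroidal x-axis using Ī + A·d² with d = y − 216:
  bottom flange: d = -203 mm → contributes +193 121 760 mm⁴
  web: d = 0 mm → contributes +36 581 333 mm⁴
  top flange: d = 203 mm → contributes +193 121 760 mm⁴
Total I = 422 824 853 mm⁴.

I_xx ≈ 4.23 × 10⁸ mm⁴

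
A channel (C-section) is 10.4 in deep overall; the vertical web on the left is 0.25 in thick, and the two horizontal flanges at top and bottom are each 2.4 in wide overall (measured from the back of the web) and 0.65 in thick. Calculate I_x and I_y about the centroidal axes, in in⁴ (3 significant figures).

Split into non-overlapping primitives; take the origin at the lower-left of the bounding box.
Web: 0.25 × 10.4, A = 2.6 in², y = 5.2 in, Ī = 23.435 in⁴.
Top flange (beyond web): 2.15 × 0.65, A = 1.3975 in², y = 10.075 in, Ī = 0.049204 in⁴.
Bottom flange (beyond web): 2.15 × 0.65, A = 1.3975 in², y = 0.325 in, Ī = 0.049204 in⁴.
By symmetry the centroid is at mid-height, ȳ = 5.2 in.
Transfer each piece to the centroidal x-axis using Ī + A·d² with d = y − 5.2:
  web: d = 0 in → contributes +23.435 in⁴
  top flange (beyond web): d = 4.875 in → contributes +33.262 in⁴
  bottom flange (beyond web): d = -4.875 in → contributes +33.262 in⁴
Total I = 89.958 in⁴.
For the y-axis: x̄ = 0.74669 in.
Repeating about the centroidal y-axis gives I_y = 3.0299 in⁴.

I_x ≈ 90.0 in⁴, I_y ≈ 3.03 in⁴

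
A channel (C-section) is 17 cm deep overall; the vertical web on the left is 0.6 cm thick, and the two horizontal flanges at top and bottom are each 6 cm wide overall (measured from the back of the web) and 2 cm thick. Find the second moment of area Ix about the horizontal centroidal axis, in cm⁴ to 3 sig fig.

Decompose the section into non-overlapping parts with the origin at the bottom-left of its bounding rectangle.
Web: 0.6 × 17, A = 10.2 cm², y = 8.5 cm, Ī = 245.65 cm⁴.
Top flange (beyond web): 5.4 × 2, A = 10.8 cm², y = 16 cm, Ī = 3.6 cm⁴.
Bottom flange (beyond web): 5.4 × 2, A = 10.8 cm², y = 1 cm, Ī = 3.6 cm⁴.
By symmetry the centroid is at mid-height, ȳ = 8.5 cm.
Transfer each piece to the horizontal centroidal axis using Ī + A·d² with d = y − 8.5:
  web: d = 0 cm → contributes +245.65 cm⁴
  top flange (beyond web): d = 7.5 cm → contributes +611.1 cm⁴
  bottom flange (beyond web): d = -7.5 cm → contributes +611.1 cm⁴
Total I = 1467.9 cm⁴.

Ix ≈ 1470 cm⁴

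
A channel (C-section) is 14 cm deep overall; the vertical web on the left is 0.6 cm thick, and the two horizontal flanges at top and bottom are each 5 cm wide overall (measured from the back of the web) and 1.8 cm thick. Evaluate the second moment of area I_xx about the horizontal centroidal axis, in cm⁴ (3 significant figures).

Treat the section as a set of non-overlapping primitives; coordinates are from the bounding-box lower-left.
Web: 0.6 × 14, A = 8.4 cm², y = 7 cm, Ī = 137.2 cm⁴.
Top flange (beyond web): 4.4 × 1.8, A = 7.92 cm², y = 13.1 cm, Ī = 2.1384 cm⁴.
Bottom flange (beyond web): 4.4 × 1.8, A = 7.92 cm², y = 0.9 cm, Ī = 2.1384 cm⁴.
By symmetry the centroid is at mid-height, ȳ = 7 cm.
Transfer each piece to the horizontal centroidal axis using Ī + A·d² with d = y − 7:
  web: d = 0 cm → contributes +137.2 cm⁴
  top flange (beyond web): d = 6.1 cm → contributes +296.84 cm⁴
  bottom flange (beyond web): d = -6.1 cm → contributes +296.84 cm⁴
Total I = 730.88 cm⁴.

I_xx ≈ 731 cm⁴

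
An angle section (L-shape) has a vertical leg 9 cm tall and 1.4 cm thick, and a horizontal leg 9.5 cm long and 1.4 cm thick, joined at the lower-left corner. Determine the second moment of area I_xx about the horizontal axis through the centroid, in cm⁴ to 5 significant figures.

Treat the section as a set of non-overlapping primitives; coordinates are from the bounding-box lower-left.
Vertical leg: 1.4 × 9, A = 12.6 cm², y = 4.5 cm, Ī = 85.05 cm⁴.
Horizontal leg (remainder): 8.1 × 1.4, A = 11.34 cm², y = 0.7 cm, Ī = 1.8522 cm⁴.
Centroid: ȳ = ΣA·y / ΣA = 2.7 cm.
Transfer each piece to the horizontal axis through the centroid using Ī + A·d² with d = y − 2.7:
  vertical leg: d = 1.8 cm → contributes +125.874 cm⁴
  horizontal leg (remainder): d = -2 cm → contributes +47.2122 cm⁴
Total I = 173.0862 cm⁴.

I_xx ≈ 173.09 cm⁴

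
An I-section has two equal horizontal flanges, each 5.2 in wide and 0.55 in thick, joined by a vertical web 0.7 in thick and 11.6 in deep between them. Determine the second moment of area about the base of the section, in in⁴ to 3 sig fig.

Split into non-overlapping primitives; take the origin at the lower-left of the bounding box.
Bottom flange: 5.2 × 0.55, A = 2.86 in², y = 0.275 in, Ī = 0.072096 in⁴.
Web: 0.7 × 11.6, A = 8.12 in², y = 6.35 in, Ī = 91.052 in⁴.
Top flange: 5.2 × 0.55, A = 2.86 in², y = 12.425 in, Ī = 0.072096 in⁴.
Transfer each piece to a horizontal axis along the bottom face using Ī + A·d² with d = y − 0:
  bottom flange: d = 0.275 in → contributes +0.28838 in⁴
  web: d = 6.35 in → contributes +418.47 in⁴
  top flange: d = 12.425 in → contributes +441.6 in⁴
Total I = 860.36 in⁴.

I_base ≈ 860 in⁴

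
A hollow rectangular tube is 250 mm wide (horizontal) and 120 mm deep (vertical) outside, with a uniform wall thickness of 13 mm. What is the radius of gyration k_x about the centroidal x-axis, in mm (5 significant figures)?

Split into non-overlapping primitives; take the origin at the lower-left of the bounding box.
Outer rectangle: 250 × 120, A = 30 000 mm², y = 60 mm, Ī = 36 000 000 mm⁴.
Inner void (subtracted): 224 × 94, A = 21 056 mm², y = 60 mm, Ī = 15 504 235 mm⁴.
By symmetry the centroid is at mid-height, ȳ = 60 mm.
All pieces are centred on the centroidal x-axis, so I = ΣĪ (holes subtracted) = 20 495 765 mm⁴.
Radius of gyration: k = √(I/A) = √(20 495 765 / 8 944) = 47.8703 mm.

k_x ≈ 47.870 mm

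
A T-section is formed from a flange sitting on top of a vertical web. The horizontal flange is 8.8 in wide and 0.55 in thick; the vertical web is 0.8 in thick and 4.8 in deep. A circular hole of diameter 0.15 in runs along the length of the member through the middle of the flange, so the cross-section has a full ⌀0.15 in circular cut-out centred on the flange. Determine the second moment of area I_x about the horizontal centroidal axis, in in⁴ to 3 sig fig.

I_x ≈ 22.8 in⁴

Split into non-overlapping primitives; take the origin at the lower-left of the bounding box.
Flange: 8.8 × 0.55, A = 4.84 in², y = 5.075 in, Ī = 0.12201 in⁴.
Web: 0.8 × 4.8, A = 3.84 in², y = 2.4 in, Ī = 7.3728 in⁴.
Hole (subtracted): ⌀0.15, A = 0.017671 in², y = 5.075 in, Ī = 0.00002485 in⁴.
Centroid: ȳ = ΣA·y / ΣA = 3.8892 in.
Transfer each piece to the horizontal centroidal axis using Ī + A·d² with d = y − 3.8892:
  flange: d = 1.1858 in → contributes +6.9279 in⁴
  web: d = -1.4892 in → contributes +15.889 in⁴
  hole: d = 1.1858 in → contributes −0.024874 in⁴
Total I = 22.792 in⁴.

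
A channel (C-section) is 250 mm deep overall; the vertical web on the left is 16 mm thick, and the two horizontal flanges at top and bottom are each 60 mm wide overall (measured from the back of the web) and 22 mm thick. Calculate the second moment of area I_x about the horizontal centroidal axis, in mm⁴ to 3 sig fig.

Split into non-overlapping primitives; take the origin at the lower-left of the bounding box.
Web: 16 × 250, A = 4 000 mm², y = 125 mm, Ī = 20 833 333 mm⁴.
Top flange (beyond web): 44 × 22, A = 968 mm², y = 239 mm, Ī = 39 043 mm⁴.
Bottom flange (beyond web): 44 × 22, A = 968 mm², y = 11 mm, Ī = 39 043 mm⁴.
By symmetry the centroid is at mid-height, ȳ = 125 mm.
Transfer each piece to the horizontal centroidal axis using Ī + A·d² with d = y − 125:
  web: d = 0 mm → contributes +20 833 333 mm⁴
  top flange (beyond web): d = 114 mm → contributes +12 619 171 mm⁴
  bottom flange (beyond web): d = -114 mm → contributes +12 619 171 mm⁴
Total I = 46 071 675 mm⁴.

I_x ≈ 4.61 × 10⁷ mm⁴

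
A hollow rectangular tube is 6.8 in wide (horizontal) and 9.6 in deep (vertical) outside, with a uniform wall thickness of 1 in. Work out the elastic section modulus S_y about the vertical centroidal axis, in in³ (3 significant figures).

S_y ≈ 53.4 in³

Split into non-overlapping primitives; take the origin at the lower-left of the bounding box.
Outer rectangle: 6.8 × 9.6, A = 65.28 in², x = 3.4 in, Ī = 251.55 in⁴.
Inner void (subtracted): 4.8 × 7.6, A = 36.48 in², x = 3.4 in, Ī = 70.042 in⁴.
By symmetry the centroid is at mid-width, x̄ = 3.4 in.
All pieces are centred on the vertical centroidal axis, so I = ΣĪ (holes subtracted) = 181.5 in⁴.
Extreme fibre distance c = 3.4 in; S = I/c = 53.384 in³.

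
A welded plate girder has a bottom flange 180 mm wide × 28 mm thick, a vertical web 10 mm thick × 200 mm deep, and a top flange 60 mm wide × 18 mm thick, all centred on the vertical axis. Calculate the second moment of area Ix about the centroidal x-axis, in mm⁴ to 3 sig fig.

Ix ≈ 5.97 × 10⁷ mm⁴

Break the section into simple shapes (no overlaps), measuring from the bottom-left corner of the bounding box.
Bottom plate: 180 × 28, A = 5 040 mm², y = 14 mm, Ī = 329 280 mm⁴.
Web plate: 10 × 200, A = 2 000 mm², y = 128 mm, Ī = 6 666 667 mm⁴.
Top plate: 60 × 18, A = 1 080 mm², y = 237 mm, Ī = 29 160 mm⁴.
Centroid: ȳ = ΣA·y / ΣA = 71.739 mm.
Transfer each piece to the centroidal x-axis using Ī + A·d² with d = y − 71.739:
  bottom plate: d = -57.739 mm → contributes +17 131 544 mm⁴
  web plate: d = 56.261 mm → contributes +12 997 286 mm⁴
  top plate: d = 165.26 mm → contributes +29 525 284 mm⁴
Total I = 59 654 113 mm⁴.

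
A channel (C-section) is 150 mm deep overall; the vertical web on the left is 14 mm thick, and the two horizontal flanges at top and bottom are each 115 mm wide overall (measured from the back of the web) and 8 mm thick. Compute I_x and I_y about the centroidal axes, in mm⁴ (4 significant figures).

I_x ≈ 1.209 × 10⁷ mm⁴, I_y ≈ 4.427 × 10⁶ mm⁴

Break the section into simple shapes (no overlaps), measuring from the bottom-left corner of the bounding box.
Web: 14 × 150, A = 2 100 mm², y = 75 mm, Ī = 3 937 500 mm⁴.
Top flange (beyond web): 101 × 8, A = 808 mm², y = 146 mm, Ī = 4309.33 mm⁴.
Bottom flange (beyond web): 101 × 8, A = 808 mm², y = 4 mm, Ī = 4309.33 mm⁴.
By symmetry the centroid is at mid-height, ȳ = 75 mm.
Transfer each piece to the centroidal x-axis using Ī + A·d² with d = y − 75:
  web: d = 0 mm → contributes +3 937 500 mm⁴
  top flange (beyond web): d = 71 mm → contributes +4 077 437 mm⁴
  bottom flange (beyond web): d = -71 mm → contributes +4 077 437 mm⁴
Total I = 12 092 375 mm⁴.
For the y-axis: x̄ = 32.0054 mm.
Repeating about the centroidal y-axis gives I_y = 4 427 435 mm⁴.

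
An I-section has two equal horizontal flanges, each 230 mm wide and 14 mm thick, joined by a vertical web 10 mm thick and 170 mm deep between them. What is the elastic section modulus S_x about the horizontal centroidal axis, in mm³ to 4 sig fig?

Break the section into simple shapes (no overlaps), measuring from the bottom-left corner of the bounding box.
Bottom flange: 230 × 14, A = 3 220 mm², y = 7 mm, Ī = 52593.3 mm⁴.
Web: 10 × 170, A = 1 700 mm², y = 99 mm, Ī = 4 094 167 mm⁴.
Top flange: 230 × 14, A = 3 220 mm², y = 191 mm, Ī = 52593.3 mm⁴.
By symmetry the centroid is at mid-height, ȳ = 99 mm.
Transfer each piece to the horizontal centroidal axis using Ī + A·d² with d = y − 99:
  bottom flange: d = -92 mm → contributes +27 306 673 mm⁴
  web: d = 0 mm → contributes +4 094 167 mm⁴
  top flange: d = 92 mm → contributes +27 306 673 mm⁴
Total I = 58 707 513 mm⁴.
Extreme fibre distance c = 99 mm; S = I/c = 593 005 mm³.

S_x ≈ 5.930 × 10⁵ mm³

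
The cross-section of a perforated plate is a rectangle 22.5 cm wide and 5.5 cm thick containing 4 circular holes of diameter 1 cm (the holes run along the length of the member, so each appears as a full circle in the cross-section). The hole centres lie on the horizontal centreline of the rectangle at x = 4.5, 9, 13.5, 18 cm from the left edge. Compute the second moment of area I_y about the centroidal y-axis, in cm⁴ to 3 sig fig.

I_y ≈ 5140 cm⁴

Decompose the section into non-overlapping parts with the origin at the bottom-left of its bounding rectangle.
Plate: 22.5 × 5.5, A = 123.75 cm², x = 11.25 cm, Ī = 5220.7 cm⁴.
Hole 1 (subtracted): ⌀1, A = 0.7854 cm², x = 4.5 cm, Ī = 0.049087 cm⁴.
Hole 2 (subtracted): ⌀1, A = 0.7854 cm², x = 9 cm, Ī = 0.049087 cm⁴.
Hole 3 (subtracted): ⌀1, A = 0.7854 cm², x = 13.5 cm, Ī = 0.049087 cm⁴.
Hole 4 (subtracted): ⌀1, A = 0.7854 cm², x = 18 cm, Ī = 0.049087 cm⁴.
By symmetry the centroid is at mid-width, x̄ = 11.25 cm.
Transfer each piece to the centroidal y-axis using Ī + A·d² with d = x − 11.25:
  plate: d = 0 cm → contributes +5220.7 cm⁴
  hole 1: d = -6.75 cm → contributes −35.834 cm⁴
  hole 2: d = -2.25 cm → contributes −4.0252 cm⁴
  hole 3: d = 2.25 cm → contributes −4.0252 cm⁴
  hole 4: d = 6.75 cm → contributes −35.834 cm⁴
Total I = 5 141 cm⁴.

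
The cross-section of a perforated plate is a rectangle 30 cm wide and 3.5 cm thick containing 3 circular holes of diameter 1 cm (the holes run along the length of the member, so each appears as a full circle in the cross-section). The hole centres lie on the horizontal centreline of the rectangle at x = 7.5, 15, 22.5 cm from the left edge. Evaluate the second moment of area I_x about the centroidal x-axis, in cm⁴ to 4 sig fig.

I_x ≈ 107.0 cm⁴

Break the section into simple shapes (no overlaps), measuring from the bottom-left corner of the bounding box.
Plate: 30 × 3.5, A = 105 cm², y = 1.75 cm, Ī = 107.188 cm⁴.
Hole 1 (subtracted): ⌀1, A = 0.785398 cm², y = 1.75 cm, Ī = 0.0490874 cm⁴.
Hole 2 (subtracted): ⌀1, A = 0.785398 cm², y = 1.75 cm, Ī = 0.0490874 cm⁴.
Hole 3 (subtracted): ⌀1, A = 0.785398 cm², y = 1.75 cm, Ī = 0.0490874 cm⁴.
By symmetry the centroid is at mid-height, ȳ = 1.75 cm.
All pieces are centred on the centroidal x-axis, so I = ΣĪ (holes subtracted) = 107.04 cm⁴.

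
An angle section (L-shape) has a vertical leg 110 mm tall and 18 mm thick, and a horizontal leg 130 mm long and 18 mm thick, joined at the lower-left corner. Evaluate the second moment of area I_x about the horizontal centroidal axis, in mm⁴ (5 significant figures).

I_x ≈ 4.1646 × 10⁶ mm⁴

Break the section into simple shapes (no overlaps), measuring from the bottom-left corner of the bounding box.
Vertical leg: 18 × 110, A = 1 980 mm², y = 55 mm, Ī = 1 996 500 mm⁴.
Horizontal leg (remainder): 112 × 18, A = 2 016 mm², y = 9 mm, Ī = 54 432 mm⁴.
Centroid: ȳ = ΣA·y / ΣA = 31.79279 mm.
Transfer each piece to the horizontal centroidal axis using Ī + A·d² with d = y − 31.79279:
  vertical leg: d = 23.20721 mm → contributes +3 062 877 mm⁴
  horizontal leg (remainder): d = -22.79279 mm → contributes +1 101 767 mm⁴
Total I = 4 164 644 mm⁴.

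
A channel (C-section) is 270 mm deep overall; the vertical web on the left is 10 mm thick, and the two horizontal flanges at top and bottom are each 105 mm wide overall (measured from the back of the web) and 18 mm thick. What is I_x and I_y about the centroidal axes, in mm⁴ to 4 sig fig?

Decompose the section into non-overlapping parts with the origin at the bottom-left of its bounding rectangle.
Web: 10 × 270, A = 2 700 mm², y = 135 mm, Ī = 16 402 500 mm⁴.
Top flange (beyond web): 95 × 18, A = 1 710 mm², y = 261 mm, Ī = 46 170 mm⁴.
Bottom flange (beyond web): 95 × 18, A = 1 710 mm², y = 9 mm, Ī = 46 170 mm⁴.
By symmetry the centroid is at mid-height, ȳ = 135 mm.
Transfer each piece to the centroidal x-axis using Ī + A·d² with d = y − 135:
  web: d = 0 mm → contributes +16 402 500 mm⁴
  top flange (beyond web): d = 126 mm → contributes +27 194 130 mm⁴
  bottom flange (beyond web): d = -126 mm → contributes +27 194 130 mm⁴
Total I = 70 790 760 mm⁴.
For the y-axis: x̄ = 34.3382 mm.
Repeating about the centroidal y-axis gives I_y = 6 753 320 mm⁴.

I_x ≈ 7.079 × 10⁷ mm⁴, I_y ≈ 6.753 × 10⁶ mm⁴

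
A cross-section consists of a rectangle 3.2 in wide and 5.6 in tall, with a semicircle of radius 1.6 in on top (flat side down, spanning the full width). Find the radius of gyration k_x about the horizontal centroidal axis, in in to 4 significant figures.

k_x ≈ 1.995 in

Break the section into simple shapes (no overlaps), measuring from the bottom-left corner of the bounding box.
Rectangular body: 3.2 × 5.6, A = 17.92 in², y = 2.8 in, Ī = 46.8309 in⁴.
Semicircular cap: semicircle r = 1.6, A = 4.02124 in², y = 6.27906 in, Ī = 0.719303 in⁴.
Centroid: ȳ = ΣA·y / ΣA = 3.43762 in.
Transfer each piece to the horizontal centroidal axis using Ī + A·d² with d = y − 3.43762:
  rectangular body: d = -0.637618 in → contributes +54.1164 in⁴
  semicircular cap: d = 2.84144 in → contributes +33.186 in⁴
Total I = 87.3024 in⁴.
Radius of gyration: k = √(I/A) = √(87.3024 / 21.9412) = 1.99472 in.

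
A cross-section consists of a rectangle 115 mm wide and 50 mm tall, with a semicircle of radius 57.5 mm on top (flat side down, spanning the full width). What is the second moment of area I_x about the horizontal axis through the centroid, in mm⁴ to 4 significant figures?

Split into non-overlapping primitives; take the origin at the lower-left of the bounding box.
Rectangular body: 115 × 50, A = 5 750 mm², y = 25 mm, Ī = 1 197 917 mm⁴.
Semicircular cap: semicircle r = 57.5, A = 5193.45 mm², y = 74.4038 mm, Ī = 1 199 785 mm⁴.
Centroid: ȳ = ΣA·y / ΣA = 48.4456 mm.
Transfer each piece to the horizontal axis through the centroid using Ī + A·d² with d = y − 48.4456:
  rectangular body: d = -23.4456 mm → contributes +4 358 671 mm⁴
  semicircular cap: d = 25.9582 mm → contributes +4 699 262 mm⁴
Total I = 9 057 933 mm⁴.

I_x ≈ 9.058 × 10⁶ mm⁴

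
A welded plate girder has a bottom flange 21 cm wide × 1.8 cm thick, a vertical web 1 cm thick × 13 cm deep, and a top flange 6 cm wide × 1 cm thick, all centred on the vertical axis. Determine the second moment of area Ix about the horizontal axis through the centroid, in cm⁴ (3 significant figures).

Ix ≈ 1560 cm⁴

Split into non-overlapping primitives; take the origin at the lower-left of the bounding box.
Bottom plate: 21 × 1.8, A = 37.8 cm², y = 0.9 cm, Ī = 10.206 cm⁴.
Web plate: 1 × 13, A = 13 cm², y = 8.3 cm, Ī = 183.08 cm⁴.
Top plate: 6 × 1, A = 6 cm², y = 15.3 cm, Ī = 0.5 cm⁴.
Centroid: ȳ = ΣA·y / ΣA = 4.1148 cm.
Transfer each piece to the horizontal axis through the centroid using Ī + A·d² with d = y − 4.1148:
  bottom plate: d = -3.2148 cm → contributes +400.86 cm⁴
  web plate: d = 4.1852 cm → contributes +410.79 cm⁴
  top plate: d = 11.185 cm → contributes +751.15 cm⁴
Total I = 1562.8 cm⁴.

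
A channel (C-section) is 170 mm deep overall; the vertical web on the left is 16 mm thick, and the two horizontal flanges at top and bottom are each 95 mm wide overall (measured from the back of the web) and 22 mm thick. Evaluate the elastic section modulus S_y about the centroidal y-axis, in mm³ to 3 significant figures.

S_y ≈ 8.80 × 10⁴ mm³

Break the section into simple shapes (no overlaps), measuring from the bottom-left corner of the bounding box.
Web: 16 × 170, A = 2 720 mm², x = 8 mm, Ī = 58 027 mm⁴.
Top flange (beyond web): 79 × 22, A = 1 738 mm², x = 55.5 mm, Ī = 903 905 mm⁴.
Bottom flange (beyond web): 79 × 22, A = 1 738 mm², x = 55.5 mm, Ī = 903 905 mm⁴.
Centroid: x̄ = ΣA·x / ΣA = 34.648 mm.
Transfer each piece to the centroidal y-axis using Ī + A·d² with d = x − 34.648:
  web: d = -26.648 mm → contributes +1 989 518 mm⁴
  top flange (beyond web): d = 20.852 mm → contributes +1 659 609 mm⁴
  bottom flange (beyond web): d = 20.852 mm → contributes +1 659 609 mm⁴
Total I = 5 308 737 mm⁴.
Extreme fibre distance c = 60.352 mm; S = I/c = 87 963 mm³.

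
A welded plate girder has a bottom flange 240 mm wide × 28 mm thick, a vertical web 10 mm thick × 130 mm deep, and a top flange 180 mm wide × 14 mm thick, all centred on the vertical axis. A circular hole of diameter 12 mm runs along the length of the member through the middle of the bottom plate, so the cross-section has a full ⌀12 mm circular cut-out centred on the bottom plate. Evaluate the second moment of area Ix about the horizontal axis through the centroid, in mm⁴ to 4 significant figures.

Ix ≈ 4.549 × 10⁷ mm⁴

Decompose the section into non-overlapping parts with the origin at the bottom-left of its bounding rectangle.
Bottom plate: 240 × 28, A = 6 720 mm², y = 14 mm, Ī = 439 040 mm⁴.
Web plate: 10 × 130, A = 1 300 mm², y = 93 mm, Ī = 1 830 833 mm⁴.
Top plate: 180 × 14, A = 2 520 mm², y = 165 mm, Ī = 41 160 mm⁴.
Hole (subtracted): ⌀12, A = 113.097 mm², y = 14 mm, Ī = 1017.88 mm⁴.
Centroid: ȳ = ΣA·y / ΣA = 60.3436 mm.
Transfer each piece to the horizontal axis through the centroid using Ī + A·d² with d = y − 60.3436:
  bottom plate: d = -46.3436 mm → contributes +14 871 768 mm⁴
  web plate: d = 32.6564 mm → contributes +3 217 208 mm⁴
  top plate: d = 104.656 mm → contributes +27 642 635 mm⁴
  hole: d = -46.3436 mm → contributes −243 920 mm⁴
Total I = 45 487 691 mm⁴.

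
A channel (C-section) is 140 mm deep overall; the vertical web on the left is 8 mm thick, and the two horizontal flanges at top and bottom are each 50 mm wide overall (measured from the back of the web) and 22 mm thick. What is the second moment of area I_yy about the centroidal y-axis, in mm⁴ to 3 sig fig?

I_yy ≈ 7.13 × 10⁵ mm⁴

Break the section into simple shapes (no overlaps), measuring from the bottom-left corner of the bounding box.
Web: 8 × 140, A = 1 120 mm², x = 4 mm, Ī = 5973.3 mm⁴.
Top flange (beyond web): 42 × 22, A = 924 mm², x = 29 mm, Ī = 135 828 mm⁴.
Bottom flange (beyond web): 42 × 22, A = 924 mm², x = 29 mm, Ī = 135 828 mm⁴.
Centroid: x̄ = ΣA·x / ΣA = 19.566 mm.
Transfer each piece to the centroidal y-axis using Ī + A·d² with d = x − 19.566:
  web: d = -15.566 mm → contributes +277 351 mm⁴
  top flange (beyond web): d = 9.434 mm → contributes +218 064 mm⁴
  bottom flange (beyond web): d = 9.434 mm → contributes +218 064 mm⁴
Total I = 713 478 mm⁴.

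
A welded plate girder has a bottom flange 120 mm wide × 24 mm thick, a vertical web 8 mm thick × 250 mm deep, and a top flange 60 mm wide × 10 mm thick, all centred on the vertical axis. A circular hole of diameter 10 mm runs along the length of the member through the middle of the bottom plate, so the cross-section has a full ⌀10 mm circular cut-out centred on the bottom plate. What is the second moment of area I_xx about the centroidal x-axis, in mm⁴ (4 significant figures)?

I_xx ≈ 5.597 × 10⁷ mm⁴

Decompose the section into non-overlapping parts with the origin at the bottom-left of its bounding rectangle.
Bottom plate: 120 × 24, A = 2 880 mm², y = 12 mm, Ī = 138 240 mm⁴.
Web plate: 8 × 250, A = 2 000 mm², y = 149 mm, Ī = 10 416 667 mm⁴.
Top plate: 60 × 10, A = 600 mm², y = 279 mm, Ī = 5 000 mm⁴.
Hole (subtracted): ⌀10, A = 78.5398 mm², y = 12 mm, Ī = 490.874 mm⁴.
Centroid: ȳ = ΣA·y / ΣA = 92.3857 mm.
Transfer each piece to the centroidal x-axis using Ī + A·d² with d = y − 92.3857:
  bottom plate: d = -80.3857 mm → contributes +18 748 385 mm⁴
  web plate: d = 56.6143 mm → contributes +16 827 031 mm⁴
  top plate: d = 186.614 mm → contributes +20 899 945 mm⁴
  hole: d = -80.3857 mm → contributes −508 004 mm⁴
Total I = 55 967 358 mm⁴.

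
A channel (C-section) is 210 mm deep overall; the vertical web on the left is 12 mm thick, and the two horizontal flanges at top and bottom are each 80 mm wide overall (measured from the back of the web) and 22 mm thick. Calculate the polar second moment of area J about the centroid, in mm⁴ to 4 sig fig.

Break the section into simple shapes (no overlaps), measuring from the bottom-left corner of the bounding box.
Web: 12 × 210, A = 2 520 mm², y = 105 mm, Ī = 9 261 000 mm⁴.
Top flange (beyond web): 68 × 22, A = 1 496 mm², y = 199 mm, Ī = 60338.7 mm⁴.
Bottom flange (beyond web): 68 × 22, A = 1 496 mm², y = 11 mm, Ī = 60338.7 mm⁴.
By symmetry the centroid is at mid-height, ȳ = 105 mm.
Transfer each piece to the centroidal x-axis using Ī + A·d² with d = y − 105:
  web: d = 0 mm → contributes +9 261 000 mm⁴
  top flange (beyond web): d = 94 mm → contributes +13 278 995 mm⁴
  bottom flange (beyond web): d = -94 mm → contributes +13 278 995 mm⁴
Total I = 35 818 989 mm⁴.
For the y-axis: x̄ = 27.7126 mm.
Repeating about the centroidal y-axis gives I_y = 3 371 790 mm⁴.
Polar second moment: J = I_x + I_y = 39 190 779 mm⁴.

J ≈ 3.919 × 10⁷ mm⁴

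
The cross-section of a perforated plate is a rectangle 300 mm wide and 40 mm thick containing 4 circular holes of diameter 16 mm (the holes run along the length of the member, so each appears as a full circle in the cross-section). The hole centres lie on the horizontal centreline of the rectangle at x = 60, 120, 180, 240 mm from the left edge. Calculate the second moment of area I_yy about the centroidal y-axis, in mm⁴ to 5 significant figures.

Break the section into simple shapes (no overlaps), measuring from the bottom-left corner of the bounding box.
Plate: 300 × 40, A = 12 000 mm², x = 150 mm, Ī = 90 000 000 mm⁴.
Hole 1 (subtracted): ⌀16, A = 201.0619 mm², x = 60 mm, Ī = 3216.991 mm⁴.
Hole 2 (subtracted): ⌀16, A = 201.0619 mm², x = 120 mm, Ī = 3216.991 mm⁴.
Hole 3 (subtracted): ⌀16, A = 201.0619 mm², x = 180 mm, Ī = 3216.991 mm⁴.
Hole 4 (subtracted): ⌀16, A = 201.0619 mm², x = 240 mm, Ī = 3216.991 mm⁴.
By symmetry the centroid is at mid-width, x̄ = 150 mm.
Transfer each piece to the centroidal y-axis using Ī + A·d² with d = x − 150:
  plate: d = 0 mm → contributes +90 000 000 mm⁴
  hole 1: d = -90 mm → contributes −1 631 819 mm⁴
  hole 2: d = -30 mm → contributes −184172.7 mm⁴
  hole 3: d = 30 mm → contributes −184172.7 mm⁴
  hole 4: d = 90 mm → contributes −1 631 819 mm⁴
Total I = 86 368 017 mm⁴.

I_yy ≈ 8.6368 × 10⁷ mm⁴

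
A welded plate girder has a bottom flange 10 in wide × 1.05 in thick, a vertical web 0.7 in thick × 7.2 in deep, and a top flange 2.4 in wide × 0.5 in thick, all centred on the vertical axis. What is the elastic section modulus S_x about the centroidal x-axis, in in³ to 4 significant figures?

S_x ≈ 20.24 in³

Split into non-overlapping primitives; take the origin at the lower-left of the bounding box.
Bottom plate: 10 × 1.05, A = 10.5 in², y = 0.525 in, Ī = 0.964688 in⁴.
Web plate: 0.7 × 7.2, A = 5.04 in², y = 4.65 in, Ī = 21.7728 in⁴.
Top plate: 2.4 × 0.5, A = 1.2 in², y = 8.5 in, Ī = 0.025 in⁴.
Centroid: ȳ = ΣA·y / ΣA = 2.33862 in.
Transfer each piece to the centroidal x-axis using Ī + A·d² with d = y − 2.33862:
  bottom plate: d = -1.81362 in → contributes +35.5015 in⁴
  web plate: d = 2.31138 in → contributes +48.6989 in⁴
  top plate: d = 6.16138 in → contributes +45.5801 in⁴
Total I = 129.78 in⁴.
Extreme fibre distance c = 6.41138 in; S = I/c = 20.2422 in³.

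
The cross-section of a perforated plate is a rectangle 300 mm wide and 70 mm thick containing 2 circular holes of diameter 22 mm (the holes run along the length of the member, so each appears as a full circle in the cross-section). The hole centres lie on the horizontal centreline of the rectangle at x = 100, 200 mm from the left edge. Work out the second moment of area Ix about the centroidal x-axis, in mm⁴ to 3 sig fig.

Ix ≈ 8.55 × 10⁶ mm⁴

Split into non-overlapping primitives; take the origin at the lower-left of the bounding box.
Plate: 300 × 70, A = 21 000 mm², y = 35 mm, Ī = 8 575 000 mm⁴.
Hole 1 (subtracted): ⌀22, A = 380.13 mm², y = 35 mm, Ī = 11 499 mm⁴.
Hole 2 (subtracted): ⌀22, A = 380.13 mm², y = 35 mm, Ī = 11 499 mm⁴.
By symmetry the centroid is at mid-height, ȳ = 35 mm.
All pieces are centred on the centroidal x-axis, so I = ΣĪ (holes subtracted) = 8 552 002 mm⁴.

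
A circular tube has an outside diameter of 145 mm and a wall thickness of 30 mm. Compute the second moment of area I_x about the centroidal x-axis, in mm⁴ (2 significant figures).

I_x ≈ 1.9 × 10⁷ mm⁴

Split into non-overlapping primitives; take the origin at the lower-left of the bounding box.
Outer circle: ⌀145, A = 16 513 mm², y = 72.5 mm, Ī = 21 699 109 mm⁴.
Bore (subtracted): ⌀85, A = 5 675 mm², y = 72.5 mm, Ī = 2 562 392 mm⁴.
By symmetry the centroid is at mid-height, ȳ = 72.5 mm.
All pieces are centred on the centroidal x-axis, so I = ΣĪ (holes subtracted) = 19 136 717 mm⁴.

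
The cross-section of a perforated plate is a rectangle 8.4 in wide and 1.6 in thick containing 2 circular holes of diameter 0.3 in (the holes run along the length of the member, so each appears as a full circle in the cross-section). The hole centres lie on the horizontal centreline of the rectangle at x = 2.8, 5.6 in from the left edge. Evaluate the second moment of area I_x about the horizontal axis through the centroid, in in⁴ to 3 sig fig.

Break the section into simple shapes (no overlaps), measuring from the bottom-left corner of the bounding box.
Plate: 8.4 × 1.6, A = 13.44 in², y = 0.8 in, Ī = 2.8672 in⁴.
Hole 1 (subtracted): ⌀0.3, A = 0.070686 in², y = 0.8 in, Ī = 0.00039761 in⁴.
Hole 2 (subtracted): ⌀0.3, A = 0.070686 in², y = 0.8 in, Ī = 0.00039761 in⁴.
By symmetry the centroid is at mid-height, ȳ = 0.8 in.
All pieces are centred on the horizontal axis through the centroid, so I = ΣĪ (holes subtracted) = 2.8664 in⁴.

I_x ≈ 2.87 in⁴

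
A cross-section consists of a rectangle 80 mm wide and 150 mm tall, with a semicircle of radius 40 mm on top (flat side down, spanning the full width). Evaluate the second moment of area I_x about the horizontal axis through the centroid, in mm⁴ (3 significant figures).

I_x ≈ 4.04 × 10⁷ mm⁴

Treat the section as a set of non-overlapping primitives; coordinates are from the bounding-box lower-left.
Rectangular body: 80 × 150, A = 12 000 mm², y = 75 mm, Ī = 22 500 000 mm⁴.
Semicircular cap: semicircle r = 40, A = 2513.3 mm², y = 166.98 mm, Ī = 280 978 mm⁴.
Centroid: ȳ = ΣA·y / ΣA = 90.928 mm.
Transfer each piece to the horizontal axis through the centroid using Ī + A·d² with d = y − 90.928:
  rectangular body: d = -15.928 mm → contributes +25 544 277 mm⁴
  semicircular cap: d = 76.049 mm → contributes +14 816 330 mm⁴
Total I = 40 360 608 mm⁴.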